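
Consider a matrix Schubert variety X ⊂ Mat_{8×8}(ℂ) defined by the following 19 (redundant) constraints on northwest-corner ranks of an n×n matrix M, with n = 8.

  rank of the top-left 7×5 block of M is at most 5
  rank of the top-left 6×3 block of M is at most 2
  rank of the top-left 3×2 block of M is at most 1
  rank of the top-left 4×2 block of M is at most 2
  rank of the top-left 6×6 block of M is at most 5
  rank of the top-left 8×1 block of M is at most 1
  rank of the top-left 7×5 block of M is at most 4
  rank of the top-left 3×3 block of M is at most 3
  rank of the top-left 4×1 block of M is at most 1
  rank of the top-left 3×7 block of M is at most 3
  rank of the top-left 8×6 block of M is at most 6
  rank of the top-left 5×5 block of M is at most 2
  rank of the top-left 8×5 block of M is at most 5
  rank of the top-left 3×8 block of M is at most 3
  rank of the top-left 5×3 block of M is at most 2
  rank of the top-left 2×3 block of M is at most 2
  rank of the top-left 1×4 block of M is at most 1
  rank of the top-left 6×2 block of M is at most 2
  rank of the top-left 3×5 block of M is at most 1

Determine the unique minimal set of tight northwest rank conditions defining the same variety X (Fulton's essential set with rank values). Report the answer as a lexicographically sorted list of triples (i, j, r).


Computing R[i][j] = min implied NW-rank bound (n=8, 19 conditions):

  i=1: 1 | 1 | 1 | 1 | 1 | 1 | 1 | 1
  i=2: 1 | 1 | 1 | 1 | 1 | 2 | 2 | 2
  i=3: 1 | 1 | 1 | 1 | 1 | 2 | 3 | 3
  i=4: 1 | 2 | 2 | 2 | 2 | 3 | 4 | 4
  i=5: 1 | 2 | 2 | 2 | 2 | 3 | 4 | 5
  i=6: 1 | 2 | 2 | 3 | 3 | 4 | 5 | 6
  i=7: 1 | 2 | 3 | 4 | 4 | 5 | 6 | 7
  i=8: 1 | 2 | 3 | 4 | 5 | 6 | 7 | 8

second differences of R give the permutation w = (1, 6, 7, 2, 8, 4, 3, 5).

D(w) has 12 cells with 3 SE-corners; essential set:

[(3, 5, 1), (5, 5, 2), (6, 3, 2)]


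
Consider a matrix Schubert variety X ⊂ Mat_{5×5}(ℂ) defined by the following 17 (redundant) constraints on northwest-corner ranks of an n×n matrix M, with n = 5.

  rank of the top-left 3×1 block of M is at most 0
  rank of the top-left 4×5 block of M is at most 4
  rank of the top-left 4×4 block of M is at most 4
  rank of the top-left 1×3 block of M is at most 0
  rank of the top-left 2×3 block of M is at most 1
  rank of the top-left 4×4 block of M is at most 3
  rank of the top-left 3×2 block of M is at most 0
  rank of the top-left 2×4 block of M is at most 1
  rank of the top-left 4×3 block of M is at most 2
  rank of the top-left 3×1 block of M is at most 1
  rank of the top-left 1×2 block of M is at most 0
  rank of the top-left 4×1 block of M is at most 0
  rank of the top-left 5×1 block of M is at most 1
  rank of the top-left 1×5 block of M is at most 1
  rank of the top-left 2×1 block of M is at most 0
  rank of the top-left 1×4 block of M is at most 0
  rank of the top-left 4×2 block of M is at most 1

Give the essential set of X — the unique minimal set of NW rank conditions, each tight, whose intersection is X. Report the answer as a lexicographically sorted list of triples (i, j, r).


Reconstructing r_w from the 17 given conditions:

  row 1: 0  0  0  0  1
  row 2: 0  0  1  1  2
  row 3: 0  0  1  2  3
  row 4: 0  1  2  3  4
  row 5: 1  2  3  4  5

second differences of R give the permutation w = (5, 3, 4, 2, 1).

Rothe diagram D(w) (9 cells), 3 SE-corners (essential conditions):

[(1, 4, 0), (3, 2, 0), (4, 1, 0)]


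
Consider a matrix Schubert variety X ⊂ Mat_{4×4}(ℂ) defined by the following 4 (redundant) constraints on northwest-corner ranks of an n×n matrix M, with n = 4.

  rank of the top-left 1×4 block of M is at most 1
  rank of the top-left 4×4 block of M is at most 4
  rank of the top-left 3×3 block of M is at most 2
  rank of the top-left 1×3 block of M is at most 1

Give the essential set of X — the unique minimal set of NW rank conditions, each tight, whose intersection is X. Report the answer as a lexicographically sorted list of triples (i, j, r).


Computing R[i][j] = min implied NW-rank bound (n=4, 4 conditions):

  R[1]: 1 1 1 1
  R[2]: 1 2 2 2
  R[3]: 1 2 2 3
  R[4]: 1 2 3 4

hence w(1..4) = (1, 2, 4, 3).

D(w) has 1 cell with 1 SE-corner; essential set:

[(3, 3, 2)]


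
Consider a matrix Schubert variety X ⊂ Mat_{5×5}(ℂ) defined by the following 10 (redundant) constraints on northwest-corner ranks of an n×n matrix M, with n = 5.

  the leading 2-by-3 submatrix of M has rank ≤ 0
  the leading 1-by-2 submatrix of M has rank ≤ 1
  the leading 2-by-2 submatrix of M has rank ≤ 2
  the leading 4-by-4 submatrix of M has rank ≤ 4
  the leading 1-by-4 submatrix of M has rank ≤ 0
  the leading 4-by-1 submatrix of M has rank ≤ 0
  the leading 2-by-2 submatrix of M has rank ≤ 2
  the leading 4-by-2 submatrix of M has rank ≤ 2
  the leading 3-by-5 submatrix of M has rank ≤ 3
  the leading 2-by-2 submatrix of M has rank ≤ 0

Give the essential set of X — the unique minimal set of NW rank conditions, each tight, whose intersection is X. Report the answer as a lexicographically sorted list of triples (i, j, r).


The tightest implied rank at each (i,j), from the 10 conditions:

  R[1]: 0 0 0 0 1
  R[2]: 0 0 0 1 2
  R[3]: 0 1 1 2 3
  R[4]: 0 1 2 3 4
  R[5]: 1 2 3 4 5

giving w = (5, 4, 2, 3, 1) via Δ²R.

|D(w)|=9, |Ess(w)|=3:

[(1, 4, 0), (2, 3, 0), (4, 1, 0)]


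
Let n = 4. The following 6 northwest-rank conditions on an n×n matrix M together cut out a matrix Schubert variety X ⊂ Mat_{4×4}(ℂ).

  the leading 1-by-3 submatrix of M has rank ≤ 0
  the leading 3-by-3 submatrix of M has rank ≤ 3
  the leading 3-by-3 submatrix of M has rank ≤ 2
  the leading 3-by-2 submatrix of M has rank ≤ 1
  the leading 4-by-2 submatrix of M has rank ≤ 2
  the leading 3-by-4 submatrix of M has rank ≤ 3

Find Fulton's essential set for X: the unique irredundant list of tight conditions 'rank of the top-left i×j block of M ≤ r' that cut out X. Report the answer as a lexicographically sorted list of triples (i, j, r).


The tightest implied rank at each (i,j), from the 6 conditions:

  0  0  0  1
  1  1  1  2
  1  1  2  3
  1  2  3  4

hence w(1..4) = (4, 1, 3, 2).

|D(w)|=4, |Ess(w)|=2:

[(1, 3, 0), (3, 2, 1)]


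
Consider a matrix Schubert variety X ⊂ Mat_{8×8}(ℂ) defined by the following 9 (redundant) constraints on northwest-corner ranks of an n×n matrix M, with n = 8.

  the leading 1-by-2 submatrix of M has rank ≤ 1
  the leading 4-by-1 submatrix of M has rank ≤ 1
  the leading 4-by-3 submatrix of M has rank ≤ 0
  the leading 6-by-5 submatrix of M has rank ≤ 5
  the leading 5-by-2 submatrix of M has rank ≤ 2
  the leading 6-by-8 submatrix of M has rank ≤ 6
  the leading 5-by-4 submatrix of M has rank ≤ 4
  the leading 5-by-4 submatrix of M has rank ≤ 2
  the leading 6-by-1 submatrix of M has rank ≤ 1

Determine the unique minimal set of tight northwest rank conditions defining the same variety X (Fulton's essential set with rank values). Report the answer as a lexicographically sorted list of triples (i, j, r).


Computing R[i][j] = min implied NW-rank bound (n=8, 9 conditions):

  R[1]: 0  0  0  1  1  1  1  1
  R[2]: 0  0  0  1  2  2  2  2
  R[3]: 0  0  0  1  2  3  3  3
  R[4]: 0  0  0  1  2  3  4  4
  R[5]: 1  1  1  2  3  4  5  5
  R[6]: 1  2  2  3  4  5  6  6
  R[7]: 1  2  3  4  5  6  7  7
  R[8]: 1  2  3  4  5  6  7  8

hence w(1..8) = (4, 5, 6, 7, 1, 2, 3, 8).

Rothe diagram D(w) (12 cells), 1 SE-corner (essential condition):

[(4, 3, 0)]


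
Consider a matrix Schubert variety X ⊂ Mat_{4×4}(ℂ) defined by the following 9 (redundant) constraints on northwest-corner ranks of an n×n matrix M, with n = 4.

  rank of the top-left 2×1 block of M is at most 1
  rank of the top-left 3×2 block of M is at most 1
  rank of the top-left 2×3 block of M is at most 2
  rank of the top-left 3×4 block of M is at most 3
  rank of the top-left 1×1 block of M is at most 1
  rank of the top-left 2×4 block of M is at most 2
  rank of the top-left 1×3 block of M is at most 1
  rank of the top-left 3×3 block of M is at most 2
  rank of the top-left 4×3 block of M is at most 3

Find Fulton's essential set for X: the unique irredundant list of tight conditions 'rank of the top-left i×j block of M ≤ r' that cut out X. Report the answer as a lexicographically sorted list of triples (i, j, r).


Rank table r_w(4×4) implied by the 9 constraints:

  R[1]: 1, 1, 1, 1
  R[2]: 1, 1, 2, 2
  R[3]: 1, 1, 2, 3
  R[4]: 1, 2, 3, 4

second differences of R give the permutation w = (1, 3, 4, 2).

1 SE-corner of the 2-cell Rothe diagram gives Ess(w):

[(3, 2, 1)]


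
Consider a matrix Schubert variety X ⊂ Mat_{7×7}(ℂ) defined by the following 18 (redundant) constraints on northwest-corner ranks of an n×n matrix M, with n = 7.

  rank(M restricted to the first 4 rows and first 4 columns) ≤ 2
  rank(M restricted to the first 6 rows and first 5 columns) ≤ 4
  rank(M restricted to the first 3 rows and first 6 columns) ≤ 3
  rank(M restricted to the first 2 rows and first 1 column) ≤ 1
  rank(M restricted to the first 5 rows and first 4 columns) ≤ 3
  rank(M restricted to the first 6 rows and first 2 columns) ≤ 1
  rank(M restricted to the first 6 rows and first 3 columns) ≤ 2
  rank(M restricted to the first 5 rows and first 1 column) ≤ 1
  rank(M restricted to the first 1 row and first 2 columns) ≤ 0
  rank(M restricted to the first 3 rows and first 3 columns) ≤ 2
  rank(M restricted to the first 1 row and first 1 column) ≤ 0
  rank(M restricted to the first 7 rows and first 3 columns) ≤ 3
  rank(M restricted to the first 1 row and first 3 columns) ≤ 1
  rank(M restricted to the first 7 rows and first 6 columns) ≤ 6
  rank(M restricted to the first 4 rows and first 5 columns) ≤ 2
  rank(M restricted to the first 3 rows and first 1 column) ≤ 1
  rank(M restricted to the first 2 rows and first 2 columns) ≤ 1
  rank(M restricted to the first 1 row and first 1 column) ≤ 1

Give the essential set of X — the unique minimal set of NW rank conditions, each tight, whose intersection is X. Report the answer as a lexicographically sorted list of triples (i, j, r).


Computing R[i][j] = min implied NW-rank bound (n=7, 18 conditions):

  row 1: 0 | 0 | 1 | 1 | 1 | 1 | 1
  row 2: 1 | 1 | 2 | 2 | 2 | 2 | 2
  row 3: 1 | 1 | 2 | 2 | 2 | 3 | 3
  row 4: 1 | 1 | 2 | 2 | 2 | 3 | 4
  row 5: 1 | 1 | 2 | 3 | 3 | 4 | 5
  row 6: 1 | 1 | 2 | 3 | 4 | 5 | 6
  row 7: 1 | 2 | 3 | 4 | 5 | 6 | 7

hence w(1..7) = (3, 1, 6, 7, 4, 5, 2).

Rothe diagram D(w) (10 cells), 3 SE-corners (essential conditions):

[(1, 2, 0), (4, 5, 2), (6, 2, 1)]


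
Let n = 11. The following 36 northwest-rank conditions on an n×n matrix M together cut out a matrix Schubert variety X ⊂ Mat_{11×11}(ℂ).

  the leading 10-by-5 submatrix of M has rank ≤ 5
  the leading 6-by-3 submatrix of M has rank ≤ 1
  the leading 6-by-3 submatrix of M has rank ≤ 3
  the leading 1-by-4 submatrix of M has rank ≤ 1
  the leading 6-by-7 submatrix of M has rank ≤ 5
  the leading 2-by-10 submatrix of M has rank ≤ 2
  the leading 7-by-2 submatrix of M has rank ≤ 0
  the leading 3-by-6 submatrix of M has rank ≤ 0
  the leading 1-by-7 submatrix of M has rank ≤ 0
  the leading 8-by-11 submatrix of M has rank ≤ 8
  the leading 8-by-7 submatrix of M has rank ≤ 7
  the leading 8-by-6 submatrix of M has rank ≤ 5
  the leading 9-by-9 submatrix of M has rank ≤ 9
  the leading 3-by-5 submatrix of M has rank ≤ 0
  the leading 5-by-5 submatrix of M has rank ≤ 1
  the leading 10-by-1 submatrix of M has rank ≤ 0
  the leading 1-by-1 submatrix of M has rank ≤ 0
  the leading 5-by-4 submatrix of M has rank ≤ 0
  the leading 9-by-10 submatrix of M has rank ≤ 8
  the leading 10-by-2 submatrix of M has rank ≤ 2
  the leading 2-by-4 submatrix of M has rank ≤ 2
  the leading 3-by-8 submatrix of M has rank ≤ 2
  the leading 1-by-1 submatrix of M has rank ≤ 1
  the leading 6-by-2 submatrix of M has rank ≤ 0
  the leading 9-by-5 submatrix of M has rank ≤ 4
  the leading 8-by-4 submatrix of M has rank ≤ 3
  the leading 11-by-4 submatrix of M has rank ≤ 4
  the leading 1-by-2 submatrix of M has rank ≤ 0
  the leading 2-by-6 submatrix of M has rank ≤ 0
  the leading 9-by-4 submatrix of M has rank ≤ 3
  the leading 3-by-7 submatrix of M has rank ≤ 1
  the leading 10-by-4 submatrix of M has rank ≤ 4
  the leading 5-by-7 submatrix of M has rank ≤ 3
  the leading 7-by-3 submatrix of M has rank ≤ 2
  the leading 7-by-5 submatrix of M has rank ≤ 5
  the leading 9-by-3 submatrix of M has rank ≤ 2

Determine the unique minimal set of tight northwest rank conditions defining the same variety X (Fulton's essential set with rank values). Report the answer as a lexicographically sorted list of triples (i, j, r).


Propagating the 36 rank bounds to every northwest block:

  0, 0, 0, 0, 0, 0, 0, 1, 1, 1, 1
  0, 0, 0, 0, 0, 0, 1, 2, 2, 2, 2
  0, 0, 0, 0, 0, 0, 1, 2, 3, 3, 3
  0, 0, 0, 0, 1, 1, 2, 3, 4, 4, 4
  0, 0, 0, 0, 1, 2, 3, 4, 5, 5, 5
  0, 0, 1, 1, 2, 3, 4, 5, 6, 6, 6
  0, 0, 1, 2, 3, 4, 5, 6, 7, 7, 7
  0, 1, 2, 3, 4, 5, 6, 7, 8, 8, 8
  0, 1, 2, 3, 4, 5, 6, 7, 8, 8, 9
  0, 1, 2, 3, 4, 5, 6, 7, 8, 9, 10
  1, 2, 3, 4, 5, 6, 7, 8, 9, 10, 11

second differences of R give the permutation w = (8, 7, 9, 5, 6, 3, 4, 2, 11, 10, 1).

6 SE-corners of the 35-cell Rothe diagram give Ess(w):

[(1, 7, 0), (3, 6, 0), (5, 4, 0), (7, 2, 0), (9, 10, 8), (10, 1, 0)]


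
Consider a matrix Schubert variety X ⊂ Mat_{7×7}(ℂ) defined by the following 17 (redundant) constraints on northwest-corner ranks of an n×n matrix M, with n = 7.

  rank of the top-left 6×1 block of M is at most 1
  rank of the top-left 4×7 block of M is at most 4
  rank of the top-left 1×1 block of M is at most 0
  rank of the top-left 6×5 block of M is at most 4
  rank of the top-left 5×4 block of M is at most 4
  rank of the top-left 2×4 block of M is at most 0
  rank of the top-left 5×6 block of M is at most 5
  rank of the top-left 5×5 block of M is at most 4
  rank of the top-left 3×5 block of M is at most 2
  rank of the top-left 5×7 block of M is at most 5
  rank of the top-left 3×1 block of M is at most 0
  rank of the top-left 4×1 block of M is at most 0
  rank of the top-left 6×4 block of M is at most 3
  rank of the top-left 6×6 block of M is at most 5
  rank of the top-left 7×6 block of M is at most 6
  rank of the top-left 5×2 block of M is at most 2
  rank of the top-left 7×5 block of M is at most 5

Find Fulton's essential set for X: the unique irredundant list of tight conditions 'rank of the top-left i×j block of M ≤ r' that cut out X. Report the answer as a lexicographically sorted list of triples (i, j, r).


Rank table r_w(7×7) implied by the 17 constraints:

  0 | 0 | 0 | 0 | 1 | 1 | 1
  0 | 0 | 0 | 0 | 1 | 2 | 2
  0 | 1 | 1 | 1 | 2 | 3 | 3
  0 | 1 | 2 | 2 | 3 | 4 | 4
  1 | 2 | 3 | 3 | 4 | 5 | 5
  1 | 2 | 3 | 3 | 4 | 5 | 6
  1 | 2 | 3 | 4 | 5 | 6 | 7

giving w = (5, 6, 2, 3, 1, 7, 4) via Δ²R.

Fulton essential set (3 of the 11 Rothe cells):

[(2, 4, 0), (4, 1, 0), (6, 4, 3)]


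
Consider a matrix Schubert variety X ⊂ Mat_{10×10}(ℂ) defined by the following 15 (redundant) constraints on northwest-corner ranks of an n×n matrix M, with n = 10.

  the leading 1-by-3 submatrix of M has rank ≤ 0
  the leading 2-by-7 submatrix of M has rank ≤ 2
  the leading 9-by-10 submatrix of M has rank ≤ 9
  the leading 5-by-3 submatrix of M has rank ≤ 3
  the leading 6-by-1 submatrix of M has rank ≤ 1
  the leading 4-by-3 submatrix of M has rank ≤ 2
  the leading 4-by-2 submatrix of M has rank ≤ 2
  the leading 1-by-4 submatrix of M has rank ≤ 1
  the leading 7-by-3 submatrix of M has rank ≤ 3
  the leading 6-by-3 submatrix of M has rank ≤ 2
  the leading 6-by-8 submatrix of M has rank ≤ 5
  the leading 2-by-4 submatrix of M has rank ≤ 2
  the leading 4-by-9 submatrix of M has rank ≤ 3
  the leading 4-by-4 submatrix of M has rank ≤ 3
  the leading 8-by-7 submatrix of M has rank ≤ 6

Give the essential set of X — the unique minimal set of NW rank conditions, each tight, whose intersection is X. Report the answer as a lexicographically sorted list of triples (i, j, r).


Propagating the 15 rank bounds to every northwest block:

  0 0 0 1 1 1 1 1 1 1
  1 1 1 2 2 2 2 2 2 2
  1 2 2 3 3 3 3 3 3 3
  1 2 2 3 3 3 3 3 3 4
  1 2 2 3 4 4 4 4 4 5
  1 2 2 3 4 5 5 5 5 6
  1 2 3 4 5 6 6 6 6 7
  1 2 3 4 5 6 6 7 7 8
  1 2 3 4 5 6 7 8 8 9
  1 2 3 4 5 6 7 8 9 10

second differences of R give the permutation w = (4, 1, 2, 10, 5, 6, 3, 8, 7, 9).

Rothe diagram D(w) (12 cells), 4 SE-corners (essential conditions):

[(1, 3, 0), (4, 9, 3), (6, 3, 2), (8, 7, 6)]


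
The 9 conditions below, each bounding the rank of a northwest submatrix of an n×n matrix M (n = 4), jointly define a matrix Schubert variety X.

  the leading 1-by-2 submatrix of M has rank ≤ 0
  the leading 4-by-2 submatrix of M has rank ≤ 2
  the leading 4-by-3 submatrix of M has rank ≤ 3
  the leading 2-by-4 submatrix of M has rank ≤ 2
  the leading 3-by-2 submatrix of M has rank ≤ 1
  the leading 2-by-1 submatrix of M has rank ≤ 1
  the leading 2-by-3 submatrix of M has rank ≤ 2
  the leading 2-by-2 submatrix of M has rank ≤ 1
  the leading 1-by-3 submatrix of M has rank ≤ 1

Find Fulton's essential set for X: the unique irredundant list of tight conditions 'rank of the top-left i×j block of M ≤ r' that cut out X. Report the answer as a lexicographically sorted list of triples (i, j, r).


The tightest implied rank at each (i,j), from the 9 conditions:

  0, 0, 1, 1
  1, 1, 2, 2
  1, 1, 2, 3
  1, 2, 3, 4

reading off 1-entries of Δ²R: w = (3, 1, 4, 2).

D(w) has 3 cells with 2 SE-corners; essential set:

[(1, 2, 0), (3, 2, 1)]


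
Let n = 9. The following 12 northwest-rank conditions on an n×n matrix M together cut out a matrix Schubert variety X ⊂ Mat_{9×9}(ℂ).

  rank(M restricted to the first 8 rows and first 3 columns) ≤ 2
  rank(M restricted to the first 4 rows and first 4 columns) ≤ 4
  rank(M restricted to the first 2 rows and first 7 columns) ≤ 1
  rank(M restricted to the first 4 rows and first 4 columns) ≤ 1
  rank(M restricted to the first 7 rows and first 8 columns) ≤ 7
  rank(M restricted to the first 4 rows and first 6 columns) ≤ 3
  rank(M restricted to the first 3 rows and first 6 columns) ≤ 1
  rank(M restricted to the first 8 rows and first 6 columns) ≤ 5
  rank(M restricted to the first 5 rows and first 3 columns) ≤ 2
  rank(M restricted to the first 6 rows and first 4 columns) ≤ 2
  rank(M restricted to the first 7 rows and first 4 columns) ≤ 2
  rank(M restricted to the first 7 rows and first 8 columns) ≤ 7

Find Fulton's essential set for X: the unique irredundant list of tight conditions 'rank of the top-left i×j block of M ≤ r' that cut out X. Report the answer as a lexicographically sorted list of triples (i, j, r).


Recovering R(i,j) via the rank-extension bound from the 12 conditions:

  i=1: 1, 1, 1, 1, 1, 1, 1, 1, 1
  i=2: 1, 1, 1, 1, 1, 1, 1, 2, 2
  i=3: 1, 1, 1, 1, 1, 1, 2, 3, 3
  i=4: 1, 1, 1, 1, 2, 2, 3, 4, 4
  i=5: 1, 2, 2, 2, 3, 3, 4, 5, 5
  i=6: 1, 2, 2, 2, 3, 4, 5, 6, 6
  i=7: 1, 2, 2, 2, 3, 4, 5, 6, 7
  i=8: 1, 2, 2, 3, 4, 5, 6, 7, 8
  i=9: 1, 2, 3, 4, 5, 6, 7, 8, 9

reading off 1-entries of Δ²R: w = (1, 8, 7, 5, 2, 6, 9, 4, 3).

5 SE-corners of the 19-cell Rothe diagram give Ess(w):

[(2, 7, 1), (3, 6, 1), (4, 4, 1), (7, 4, 2), (8, 3, 2)]


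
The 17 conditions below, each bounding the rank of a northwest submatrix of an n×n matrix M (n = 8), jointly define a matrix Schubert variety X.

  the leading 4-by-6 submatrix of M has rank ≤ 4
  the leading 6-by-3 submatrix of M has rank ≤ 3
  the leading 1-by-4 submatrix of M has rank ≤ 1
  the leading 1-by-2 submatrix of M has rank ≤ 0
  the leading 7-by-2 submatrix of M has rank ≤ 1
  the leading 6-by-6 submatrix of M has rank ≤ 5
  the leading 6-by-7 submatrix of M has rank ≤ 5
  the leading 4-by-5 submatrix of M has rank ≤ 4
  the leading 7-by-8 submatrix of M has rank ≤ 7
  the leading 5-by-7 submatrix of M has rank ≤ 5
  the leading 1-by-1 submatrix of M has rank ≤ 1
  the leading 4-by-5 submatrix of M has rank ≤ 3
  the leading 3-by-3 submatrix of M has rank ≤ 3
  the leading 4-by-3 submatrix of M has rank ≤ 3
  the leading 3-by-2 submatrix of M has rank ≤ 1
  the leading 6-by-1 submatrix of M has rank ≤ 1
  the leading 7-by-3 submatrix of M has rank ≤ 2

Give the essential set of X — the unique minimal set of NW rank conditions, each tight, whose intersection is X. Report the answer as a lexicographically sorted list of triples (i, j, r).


Computing R[i][j] = min implied NW-rank bound (n=8, 17 conditions):

  row 1: 0, 0, 1, 1, 1, 1, 1, 1
  row 2: 1, 1, 2, 2, 2, 2, 2, 2
  row 3: 1, 1, 2, 3, 3, 3, 3, 3
  row 4: 1, 1, 2, 3, 3, 4, 4, 4
  row 5: 1, 1, 2, 3, 4, 5, 5, 5
  row 6: 1, 1, 2, 3, 4, 5, 5, 6
  row 7: 1, 1, 2, 3, 4, 5, 6, 7
  row 8: 1, 2, 3, 4, 5, 6, 7, 8

reading off 1-entries of Δ²R: w = (3, 1, 4, 6, 5, 8, 7, 2).

Rothe diagram D(w) (9 cells), 4 SE-corners (essential conditions):

[(1, 2, 0), (4, 5, 3), (6, 7, 5), (7, 2, 1)]


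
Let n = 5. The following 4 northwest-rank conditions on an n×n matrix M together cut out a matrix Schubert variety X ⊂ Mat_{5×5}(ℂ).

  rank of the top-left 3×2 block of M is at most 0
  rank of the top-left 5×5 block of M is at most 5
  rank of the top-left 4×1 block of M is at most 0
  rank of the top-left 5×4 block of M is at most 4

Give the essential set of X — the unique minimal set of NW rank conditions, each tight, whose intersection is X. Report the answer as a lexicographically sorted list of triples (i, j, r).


Computing R[i][j] = min implied NW-rank bound (n=5, 4 conditions):

  R[1]: 0 | 0 | 1 | 1 | 1
  R[2]: 0 | 0 | 1 | 2 | 2
  R[3]: 0 | 0 | 1 | 2 | 3
  R[4]: 0 | 1 | 2 | 3 | 4
  R[5]: 1 | 2 | 3 | 4 | 5

giving w = (3, 4, 5, 2, 1) via Δ²R.

2 SE-corners of the 7-cell Rothe diagram give Ess(w):

[(3, 2, 0), (4, 1, 0)]


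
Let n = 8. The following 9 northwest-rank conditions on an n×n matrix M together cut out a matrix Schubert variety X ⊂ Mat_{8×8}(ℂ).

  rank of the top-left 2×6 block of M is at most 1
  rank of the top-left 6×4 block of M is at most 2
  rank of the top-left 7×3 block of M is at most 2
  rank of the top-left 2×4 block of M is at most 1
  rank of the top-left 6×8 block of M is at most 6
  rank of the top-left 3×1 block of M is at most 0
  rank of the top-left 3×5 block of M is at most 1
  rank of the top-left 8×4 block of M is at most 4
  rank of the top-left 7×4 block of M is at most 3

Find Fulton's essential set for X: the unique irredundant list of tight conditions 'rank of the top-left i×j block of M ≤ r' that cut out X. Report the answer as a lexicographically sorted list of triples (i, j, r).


Propagating the 9 rank bounds to every northwest block:

  row 1: 0  1  1  1  1  1  1  1
  row 2: 0  1  1  1  1  1  2  2
  row 3: 0  1  1  1  1  2  3  3
  row 4: 1  2  2  2  2  3  4  4
  row 5: 1  2  2  2  3  4  5  5
  row 6: 1  2  2  2  3  4  5  6
  row 7: 1  2  2  3  4  5  6  7
  row 8: 1  2  3  4  5  6  7  8

reading off 1-entries of Δ²R: w = (2, 7, 6, 1, 5, 8, 4, 3).

5 SE-corners of the 15-cell Rothe diagram give Ess(w):

[(2, 6, 1), (3, 1, 0), (3, 5, 1), (6, 4, 2), (7, 3, 2)]


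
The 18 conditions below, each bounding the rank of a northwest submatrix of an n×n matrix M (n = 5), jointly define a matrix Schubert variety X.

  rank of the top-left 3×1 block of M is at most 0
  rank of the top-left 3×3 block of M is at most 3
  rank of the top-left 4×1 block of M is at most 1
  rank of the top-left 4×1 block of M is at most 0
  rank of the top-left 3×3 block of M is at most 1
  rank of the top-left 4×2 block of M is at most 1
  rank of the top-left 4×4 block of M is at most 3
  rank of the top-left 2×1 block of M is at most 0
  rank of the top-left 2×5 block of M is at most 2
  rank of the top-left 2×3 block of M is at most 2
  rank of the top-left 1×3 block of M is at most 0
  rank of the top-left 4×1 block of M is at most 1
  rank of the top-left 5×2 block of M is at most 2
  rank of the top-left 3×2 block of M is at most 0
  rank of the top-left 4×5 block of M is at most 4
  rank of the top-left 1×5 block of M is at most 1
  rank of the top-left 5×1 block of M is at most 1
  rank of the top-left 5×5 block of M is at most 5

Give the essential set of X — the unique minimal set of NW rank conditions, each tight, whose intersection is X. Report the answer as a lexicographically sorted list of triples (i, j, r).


Computing R[i][j] = min implied NW-rank bound (n=5, 18 conditions):

  R[1]: 0 0 0 1 1
  R[2]: 0 0 1 2 2
  R[3]: 0 0 1 2 3
  R[4]: 0 1 2 3 4
  R[5]: 1 2 3 4 5

giving w = (4, 3, 5, 2, 1) via Δ²R.

3 SE-corners of the 8-cell Rothe diagram give Ess(w):

[(1, 3, 0), (3, 2, 0), (4, 1, 0)]


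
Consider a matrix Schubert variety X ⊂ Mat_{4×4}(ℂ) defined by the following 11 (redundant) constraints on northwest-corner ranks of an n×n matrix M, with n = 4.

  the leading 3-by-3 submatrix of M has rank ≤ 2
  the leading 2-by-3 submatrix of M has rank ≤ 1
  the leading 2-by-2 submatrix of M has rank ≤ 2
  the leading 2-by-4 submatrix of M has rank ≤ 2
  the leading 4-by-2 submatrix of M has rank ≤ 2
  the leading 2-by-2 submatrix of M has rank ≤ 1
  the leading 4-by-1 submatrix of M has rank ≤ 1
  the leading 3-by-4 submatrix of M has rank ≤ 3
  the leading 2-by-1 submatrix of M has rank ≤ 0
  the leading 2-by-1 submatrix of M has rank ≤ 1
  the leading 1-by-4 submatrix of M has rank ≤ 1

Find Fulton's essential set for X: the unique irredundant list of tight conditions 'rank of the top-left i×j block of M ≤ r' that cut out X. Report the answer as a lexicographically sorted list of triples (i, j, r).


Rank table r_w(4×4) implied by the 11 constraints:

  0, 1, 1, 1
  0, 1, 1, 2
  1, 2, 2, 3
  1, 2, 3, 4

hence w(1..4) = (2, 4, 1, 3).

D(w) has 3 cells with 2 SE-corners; essential set:

[(2, 1, 0), (2, 3, 1)]


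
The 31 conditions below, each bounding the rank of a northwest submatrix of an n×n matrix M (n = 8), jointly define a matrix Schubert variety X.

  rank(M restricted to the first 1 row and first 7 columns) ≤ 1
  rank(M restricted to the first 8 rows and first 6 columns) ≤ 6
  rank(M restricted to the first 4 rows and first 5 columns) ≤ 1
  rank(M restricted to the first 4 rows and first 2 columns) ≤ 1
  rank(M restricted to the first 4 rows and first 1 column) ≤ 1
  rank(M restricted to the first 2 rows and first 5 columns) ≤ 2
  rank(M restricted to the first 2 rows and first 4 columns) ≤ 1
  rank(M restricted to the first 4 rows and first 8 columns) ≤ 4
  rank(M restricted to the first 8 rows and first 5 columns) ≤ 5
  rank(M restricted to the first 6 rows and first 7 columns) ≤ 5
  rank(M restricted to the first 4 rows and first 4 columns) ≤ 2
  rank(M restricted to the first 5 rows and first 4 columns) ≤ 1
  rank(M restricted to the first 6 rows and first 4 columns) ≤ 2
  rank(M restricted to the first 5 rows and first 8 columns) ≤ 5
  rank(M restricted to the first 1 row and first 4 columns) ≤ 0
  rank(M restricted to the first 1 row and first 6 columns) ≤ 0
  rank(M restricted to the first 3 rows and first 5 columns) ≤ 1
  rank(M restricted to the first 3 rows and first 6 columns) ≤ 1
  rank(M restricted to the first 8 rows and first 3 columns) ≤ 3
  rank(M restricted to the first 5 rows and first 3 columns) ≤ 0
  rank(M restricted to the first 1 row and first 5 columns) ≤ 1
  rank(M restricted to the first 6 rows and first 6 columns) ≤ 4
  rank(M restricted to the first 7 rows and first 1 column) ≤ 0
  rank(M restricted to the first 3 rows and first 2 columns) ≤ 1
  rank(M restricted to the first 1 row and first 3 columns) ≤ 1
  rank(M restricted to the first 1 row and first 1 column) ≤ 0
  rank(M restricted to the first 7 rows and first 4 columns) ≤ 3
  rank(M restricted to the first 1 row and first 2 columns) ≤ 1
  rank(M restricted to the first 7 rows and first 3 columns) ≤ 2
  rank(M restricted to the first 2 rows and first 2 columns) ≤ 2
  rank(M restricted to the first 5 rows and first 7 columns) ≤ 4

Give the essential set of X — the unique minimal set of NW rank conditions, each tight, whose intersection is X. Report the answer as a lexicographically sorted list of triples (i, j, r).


Computing R[i][j] = min implied NW-rank bound (n=8, 31 conditions):

  i=1: 0, 0, 0, 0, 0, 0, 1, 1
  i=2: 0, 0, 0, 1, 1, 1, 2, 2
  i=3: 0, 0, 0, 1, 1, 1, 2, 3
  i=4: 0, 0, 0, 1, 1, 2, 3, 4
  i=5: 0, 0, 0, 1, 2, 3, 4, 5
  i=6: 0, 1, 1, 2, 3, 4, 5, 6
  i=7: 0, 1, 2, 3, 4, 5, 6, 7
  i=8: 1, 2, 3, 4, 5, 6, 7, 8

so w = (7, 4, 8, 6, 5, 2, 3, 1).

ℓ(w)=23; the 5 essential cells (i,j,r):

[(1, 6, 0), (3, 6, 1), (4, 5, 1), (5, 3, 0), (7, 1, 0)]


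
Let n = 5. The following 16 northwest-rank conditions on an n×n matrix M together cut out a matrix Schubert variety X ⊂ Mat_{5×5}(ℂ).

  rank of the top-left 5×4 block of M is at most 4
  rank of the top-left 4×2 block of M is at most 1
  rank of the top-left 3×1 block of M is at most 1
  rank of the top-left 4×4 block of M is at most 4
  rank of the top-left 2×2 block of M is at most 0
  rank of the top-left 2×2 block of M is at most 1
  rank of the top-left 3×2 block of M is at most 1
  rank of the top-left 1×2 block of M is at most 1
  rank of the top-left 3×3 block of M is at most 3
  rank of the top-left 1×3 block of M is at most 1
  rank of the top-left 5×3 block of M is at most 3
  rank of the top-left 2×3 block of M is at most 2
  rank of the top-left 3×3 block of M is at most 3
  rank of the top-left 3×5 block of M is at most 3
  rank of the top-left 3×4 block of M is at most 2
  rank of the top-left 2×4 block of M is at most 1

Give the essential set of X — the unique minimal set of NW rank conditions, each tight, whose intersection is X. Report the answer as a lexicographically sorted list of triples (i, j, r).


Recovering R(i,j) via the rank-extension bound from the 16 conditions:

  i=1: 0 0 1 1 1
  i=2: 0 0 1 1 2
  i=3: 1 1 2 2 3
  i=4: 1 1 2 3 4
  i=5: 1 2 3 4 5

the unique w with this rank table is (3, 5, 1, 4, 2).

ℓ(w)=6; the 3 essential cells (i,j,r):

[(2, 2, 0), (2, 4, 1), (4, 2, 1)]


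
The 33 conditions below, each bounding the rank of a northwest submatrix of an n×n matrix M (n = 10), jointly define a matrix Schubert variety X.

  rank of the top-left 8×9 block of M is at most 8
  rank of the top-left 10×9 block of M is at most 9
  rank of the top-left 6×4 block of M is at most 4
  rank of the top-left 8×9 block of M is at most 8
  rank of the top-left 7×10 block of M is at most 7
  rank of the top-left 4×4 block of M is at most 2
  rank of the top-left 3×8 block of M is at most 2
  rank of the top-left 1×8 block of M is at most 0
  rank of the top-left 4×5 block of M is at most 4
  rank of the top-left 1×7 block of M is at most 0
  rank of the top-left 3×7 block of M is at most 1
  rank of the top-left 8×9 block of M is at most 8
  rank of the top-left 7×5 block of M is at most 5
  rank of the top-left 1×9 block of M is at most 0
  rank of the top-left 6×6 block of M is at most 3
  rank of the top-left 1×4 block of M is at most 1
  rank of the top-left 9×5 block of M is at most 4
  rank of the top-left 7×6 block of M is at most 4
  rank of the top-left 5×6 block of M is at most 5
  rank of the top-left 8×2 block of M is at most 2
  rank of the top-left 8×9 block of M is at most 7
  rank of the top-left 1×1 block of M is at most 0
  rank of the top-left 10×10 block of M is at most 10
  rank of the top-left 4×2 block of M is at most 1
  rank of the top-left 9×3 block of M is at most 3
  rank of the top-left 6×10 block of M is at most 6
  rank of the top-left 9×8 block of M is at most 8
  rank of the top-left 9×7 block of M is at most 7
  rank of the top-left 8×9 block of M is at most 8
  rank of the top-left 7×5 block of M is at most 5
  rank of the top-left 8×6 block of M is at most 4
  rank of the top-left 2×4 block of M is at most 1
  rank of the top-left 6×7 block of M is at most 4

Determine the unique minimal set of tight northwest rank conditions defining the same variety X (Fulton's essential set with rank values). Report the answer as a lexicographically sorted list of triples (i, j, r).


The tightest implied rank at each (i,j), from the 33 conditions:

  R[1]: 0 0 0 0 0 0 0 0 0 1
  R[2]: 1 1 1 1 1 1 1 1 1 2
  R[3]: 1 1 1 1 1 1 1 2 2 3
  R[4]: 1 1 2 2 2 2 2 3 3 4
  R[5]: 1 2 3 3 3 3 3 4 4 5
  R[6]: 1 2 3 3 3 3 4 5 5 6
  R[7]: 1 2 3 4 4 4 5 6 6 7
  R[8]: 1 2 3 4 4 4 5 6 7 8
  R[9]: 1 2 3 4 4 5 6 7 8 9
  R[10]: 1 2 3 4 5 6 7 8 9 10

reading off 1-entries of Δ²R: w = (10, 1, 8, 3, 2, 7, 4, 9, 6, 5).

6 SE-corners of the 22-cell Rothe diagram give Ess(w):

[(1, 9, 0), (3, 7, 1), (4, 2, 1), (6, 6, 3), (8, 6, 4), (9, 5, 4)]


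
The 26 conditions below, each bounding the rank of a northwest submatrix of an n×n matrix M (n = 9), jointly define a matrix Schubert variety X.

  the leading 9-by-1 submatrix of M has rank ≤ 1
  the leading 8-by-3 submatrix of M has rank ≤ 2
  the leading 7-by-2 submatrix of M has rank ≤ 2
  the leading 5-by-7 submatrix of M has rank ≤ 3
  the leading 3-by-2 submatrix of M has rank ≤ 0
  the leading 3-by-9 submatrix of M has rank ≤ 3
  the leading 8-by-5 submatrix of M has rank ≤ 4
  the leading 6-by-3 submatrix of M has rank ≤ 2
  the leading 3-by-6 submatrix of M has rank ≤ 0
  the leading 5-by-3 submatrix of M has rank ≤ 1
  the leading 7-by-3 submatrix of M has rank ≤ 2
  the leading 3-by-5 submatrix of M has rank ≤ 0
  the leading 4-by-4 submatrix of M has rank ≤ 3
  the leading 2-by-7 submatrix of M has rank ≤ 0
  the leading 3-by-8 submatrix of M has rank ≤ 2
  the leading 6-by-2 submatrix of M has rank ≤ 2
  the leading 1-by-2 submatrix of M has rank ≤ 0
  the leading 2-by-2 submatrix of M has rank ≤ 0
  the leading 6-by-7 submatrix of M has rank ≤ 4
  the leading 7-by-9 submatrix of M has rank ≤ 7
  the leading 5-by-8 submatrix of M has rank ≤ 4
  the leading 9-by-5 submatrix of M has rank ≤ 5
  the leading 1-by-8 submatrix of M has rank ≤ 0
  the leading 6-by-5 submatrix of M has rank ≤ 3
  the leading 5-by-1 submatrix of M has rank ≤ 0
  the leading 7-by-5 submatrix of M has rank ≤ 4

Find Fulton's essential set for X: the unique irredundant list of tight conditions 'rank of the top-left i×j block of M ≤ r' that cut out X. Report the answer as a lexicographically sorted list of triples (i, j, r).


Recovering R(i,j) via the rank-extension bound from the 26 conditions:

  R[1]: 0  0  0  0  0  0  0  0  1
  R[2]: 0  0  0  0  0  0  0  1  2
  R[3]: 0  0  0  0  0  0  1  2  3
  R[4]: 0  1  1  1  1  1  2  3  4
  R[5]: 0  1  1  2  2  2  3  4  5
  R[6]: 1  2  2  3  3  3  4  5  6
  R[7]: 1  2  2  3  4  4  5  6  7
  R[8]: 1  2  2  3  4  5  6  7  8
  R[9]: 1  2  3  4  5  6  7  8  9

so w = (9, 8, 7, 2, 4, 1, 5, 6, 3).

6 SE-corners of the 26-cell Rothe diagram give Ess(w):

[(1, 8, 0), (2, 7, 0), (3, 6, 0), (5, 1, 0), (5, 3, 1), (8, 3, 2)]


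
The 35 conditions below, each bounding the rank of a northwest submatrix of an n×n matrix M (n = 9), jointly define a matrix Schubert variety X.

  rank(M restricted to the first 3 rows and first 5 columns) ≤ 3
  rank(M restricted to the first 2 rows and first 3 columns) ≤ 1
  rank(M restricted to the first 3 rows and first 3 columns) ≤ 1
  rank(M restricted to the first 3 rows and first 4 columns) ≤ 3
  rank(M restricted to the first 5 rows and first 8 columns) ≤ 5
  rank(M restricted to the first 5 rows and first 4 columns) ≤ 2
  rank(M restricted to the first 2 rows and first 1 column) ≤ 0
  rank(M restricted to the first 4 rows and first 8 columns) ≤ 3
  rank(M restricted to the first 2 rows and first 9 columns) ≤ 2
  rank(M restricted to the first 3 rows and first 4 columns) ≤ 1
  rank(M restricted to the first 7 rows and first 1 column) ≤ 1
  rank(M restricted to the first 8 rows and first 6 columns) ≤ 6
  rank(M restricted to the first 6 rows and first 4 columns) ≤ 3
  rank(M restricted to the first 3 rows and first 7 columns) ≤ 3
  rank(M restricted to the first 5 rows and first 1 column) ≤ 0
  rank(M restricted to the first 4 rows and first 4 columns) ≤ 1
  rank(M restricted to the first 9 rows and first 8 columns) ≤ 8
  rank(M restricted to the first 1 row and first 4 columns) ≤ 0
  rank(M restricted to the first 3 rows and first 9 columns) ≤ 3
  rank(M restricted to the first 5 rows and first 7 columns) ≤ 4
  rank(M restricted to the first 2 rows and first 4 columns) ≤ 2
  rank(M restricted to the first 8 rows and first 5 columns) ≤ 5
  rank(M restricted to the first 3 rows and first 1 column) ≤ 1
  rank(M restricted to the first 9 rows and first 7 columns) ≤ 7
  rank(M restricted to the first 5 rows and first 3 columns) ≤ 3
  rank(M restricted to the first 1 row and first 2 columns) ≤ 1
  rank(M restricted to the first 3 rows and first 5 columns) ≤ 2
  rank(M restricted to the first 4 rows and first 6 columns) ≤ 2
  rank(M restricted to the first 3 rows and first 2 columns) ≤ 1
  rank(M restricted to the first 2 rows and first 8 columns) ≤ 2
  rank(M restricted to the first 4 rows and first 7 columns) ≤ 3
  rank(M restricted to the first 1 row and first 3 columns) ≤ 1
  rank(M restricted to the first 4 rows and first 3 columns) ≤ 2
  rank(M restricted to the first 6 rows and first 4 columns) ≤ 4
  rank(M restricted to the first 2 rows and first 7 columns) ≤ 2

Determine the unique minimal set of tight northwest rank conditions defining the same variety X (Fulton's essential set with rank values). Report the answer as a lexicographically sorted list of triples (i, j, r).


Propagating the 35 rank bounds to every northwest block:

  row 1: 0 0 0 0 1 1 1 1 1
  row 2: 0 1 1 1 2 2 2 2 2
  row 3: 0 1 1 1 2 2 3 3 3
  row 4: 0 1 1 1 2 2 3 3 4
  row 5: 0 1 2 2 3 3 4 4 5
  row 6: 1 2 3 3 4 4 5 5 6
  row 7: 1 2 3 4 5 5 6 6 7
  row 8: 1 2 3 4 5 6 7 7 8
  row 9: 1 2 3 4 5 6 7 8 9

so w = (5, 2, 7, 9, 3, 1, 4, 6, 8).

D(w) has 15 cells with 5 SE-corners; essential set:

[(1, 4, 0), (4, 4, 1), (4, 6, 2), (4, 8, 3), (5, 1, 0)]


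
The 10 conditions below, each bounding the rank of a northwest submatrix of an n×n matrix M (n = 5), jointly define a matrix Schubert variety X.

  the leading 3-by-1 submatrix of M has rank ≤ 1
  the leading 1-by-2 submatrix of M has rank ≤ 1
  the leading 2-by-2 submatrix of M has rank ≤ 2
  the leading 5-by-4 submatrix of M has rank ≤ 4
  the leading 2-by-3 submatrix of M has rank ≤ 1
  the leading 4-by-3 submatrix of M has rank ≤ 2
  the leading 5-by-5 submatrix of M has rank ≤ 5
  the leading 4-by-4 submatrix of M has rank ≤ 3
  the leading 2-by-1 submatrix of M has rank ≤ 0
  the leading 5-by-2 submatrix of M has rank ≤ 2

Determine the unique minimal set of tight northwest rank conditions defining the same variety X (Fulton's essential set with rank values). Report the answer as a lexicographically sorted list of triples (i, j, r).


Computing R[i][j] = min implied NW-rank bound (n=5, 10 conditions):

  0, 1, 1, 1, 1
  0, 1, 1, 2, 2
  1, 2, 2, 3, 3
  1, 2, 2, 3, 4
  1, 2, 3, 4, 5

reading off 1-entries of Δ²R: w = (2, 4, 1, 5, 3).

D(w) has 4 cells with 3 SE-corners; essential set:

[(2, 1, 0), (2, 3, 1), (4, 3, 2)]


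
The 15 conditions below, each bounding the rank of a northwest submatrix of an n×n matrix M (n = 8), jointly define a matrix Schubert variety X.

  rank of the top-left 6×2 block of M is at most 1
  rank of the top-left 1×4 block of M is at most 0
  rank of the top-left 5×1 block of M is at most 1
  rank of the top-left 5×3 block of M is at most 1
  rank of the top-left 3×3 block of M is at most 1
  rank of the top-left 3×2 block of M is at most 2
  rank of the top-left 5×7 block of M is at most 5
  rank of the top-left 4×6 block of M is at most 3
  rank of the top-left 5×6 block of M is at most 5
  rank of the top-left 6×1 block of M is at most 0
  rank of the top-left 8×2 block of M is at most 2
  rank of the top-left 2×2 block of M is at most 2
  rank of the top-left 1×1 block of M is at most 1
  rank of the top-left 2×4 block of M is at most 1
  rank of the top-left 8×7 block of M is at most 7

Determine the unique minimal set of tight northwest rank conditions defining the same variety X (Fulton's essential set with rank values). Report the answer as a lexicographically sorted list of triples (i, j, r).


Reconstructing r_w from the 15 given conditions:

  0 0 0 0 1 1 1 1
  0 1 1 1 2 2 2 2
  0 1 1 2 3 3 3 3
  0 1 1 2 3 3 4 4
  0 1 1 2 3 4 5 5
  0 1 2 3 4 5 6 6
  1 2 3 4 5 6 7 7
  1 2 3 4 5 6 7 8

so w = (5, 2, 4, 7, 6, 3, 1, 8).

|D(w)|=13, |Ess(w)|=4:

[(1, 4, 0), (4, 6, 3), (5, 3, 1), (6, 1, 0)]
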